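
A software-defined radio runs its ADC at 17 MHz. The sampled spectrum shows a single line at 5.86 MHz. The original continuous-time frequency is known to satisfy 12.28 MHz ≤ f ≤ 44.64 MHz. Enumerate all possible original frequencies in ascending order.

Frequencies that alias to 5.86 MHz are k·fs ± 5.86 MHz for integer k ≥ 0.
k=0: 5.86 MHz.
k=1: 11.14 MHz, 22.86 MHz.
k=2: 28.14 MHz, 39.86 MHz.
k=3: 45.14 MHz, 56.86 MHz.
Within [12.28 MHz, 44.64 MHz]: 22.86 MHz, 28.14 MHz, 39.86 MHz.

22.86 MHz, 28.14 MHz, 39.86 MHz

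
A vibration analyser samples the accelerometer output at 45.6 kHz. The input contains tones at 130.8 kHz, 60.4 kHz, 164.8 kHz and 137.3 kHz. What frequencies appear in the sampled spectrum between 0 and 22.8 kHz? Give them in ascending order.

0.5 kHz, 6 kHz, 14.8 kHz, 17.6 kHz

fs/2 = 22.8 kHz.
130.8 kHz mod fs = 39.6 kHz.
39.6 kHz > fs/2 = 22.8 kHz, folds to fs − 39.6 kHz = 6 kHz.
60.4 kHz mod fs = 14.8 kHz.
14.8 kHz ≤ fs/2 = 22.8 kHz, appears at 14.8 kHz.
164.8 kHz mod fs = 28 kHz.
28 kHz > fs/2 = 22.8 kHz, folds to fs − 28 kHz = 17.6 kHz.
137.3 kHz mod fs = 0.5 kHz.
0.5 kHz ≤ fs/2 = 22.8 kHz, appears at 0.5 kHz.
Distinct values: {0.5 kHz, 6 kHz, 14.8 kHz, 17.6 kHz}.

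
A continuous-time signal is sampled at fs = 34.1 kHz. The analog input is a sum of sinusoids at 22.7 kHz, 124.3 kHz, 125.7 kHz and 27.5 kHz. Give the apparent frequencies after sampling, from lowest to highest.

6.6 kHz, 10.7 kHz, 11.4 kHz, 12.1 kHz

fs/2 = 17.05 kHz.
22.7 kHz > fs/2 = 17.05 kHz, folds to fs − 22.7 kHz = 11.4 kHz.
124.3 kHz mod fs = 22 kHz.
22 kHz > fs/2 = 17.05 kHz, folds to fs − 22 kHz = 12.1 kHz.
125.7 kHz mod fs = 23.4 kHz.
23.4 kHz > fs/2 = 17.05 kHz, folds to fs − 23.4 kHz = 10.7 kHz.
27.5 kHz > fs/2 = 17.05 kHz, folds to fs − 27.5 kHz = 6.6 kHz.
Distinct values: {6.6 kHz, 10.7 kHz, 11.4 kHz, 12.1 kHz}.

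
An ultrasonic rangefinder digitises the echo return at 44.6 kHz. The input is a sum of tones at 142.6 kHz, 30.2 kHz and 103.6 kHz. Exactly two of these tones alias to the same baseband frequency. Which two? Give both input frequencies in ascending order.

fs/2 = 22.3 kHz.
142.6 kHz mod fs = 8.8 kHz.
8.8 kHz ≤ fs/2 = 22.3 kHz, appears at 8.8 kHz.
30.2 kHz > fs/2 = 22.3 kHz, folds to fs − 30.2 kHz = 14.4 kHz.
103.6 kHz mod fs = 14.4 kHz.
14.4 kHz ≤ fs/2 = 22.3 kHz, appears at 14.4 kHz.
30.2 kHz and 103.6 kHz both map to 14.4 kHz.

30.2 kHz, 103.6 kHz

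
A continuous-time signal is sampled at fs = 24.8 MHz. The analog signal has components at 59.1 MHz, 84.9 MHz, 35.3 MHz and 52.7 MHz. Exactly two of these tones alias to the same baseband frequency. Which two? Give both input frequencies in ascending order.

35.3 MHz, 84.9 MHz

fs/2 = 12.4 MHz.
59.1 MHz mod fs = 9.5 MHz.
9.5 MHz ≤ fs/2 = 12.4 MHz, appears at 9.5 MHz.
84.9 MHz mod fs = 10.5 MHz.
10.5 MHz ≤ fs/2 = 12.4 MHz, appears at 10.5 MHz.
35.3 MHz mod fs = 10.5 MHz.
10.5 MHz ≤ fs/2 = 12.4 MHz, appears at 10.5 MHz.
52.7 MHz mod fs = 3.1 MHz.
3.1 MHz ≤ fs/2 = 12.4 MHz, appears at 3.1 MHz.
35.3 MHz and 84.9 MHz both map to 10.5 MHz.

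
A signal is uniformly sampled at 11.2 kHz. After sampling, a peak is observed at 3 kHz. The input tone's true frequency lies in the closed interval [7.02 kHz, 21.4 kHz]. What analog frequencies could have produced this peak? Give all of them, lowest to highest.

8.2 kHz, 14.2 kHz, 19.4 kHz

Frequencies that alias to 3 kHz are k·fs ± 3 kHz for integer k ≥ 0.
k=0: 3 kHz.
k=1: 8.2 kHz, 14.2 kHz.
k=2: 19.4 kHz, 25.4 kHz.
k=3: 30.6 kHz, 36.6 kHz.
Within [7.02 kHz, 21.4 kHz]: 8.2 kHz, 14.2 kHz, 19.4 kHz.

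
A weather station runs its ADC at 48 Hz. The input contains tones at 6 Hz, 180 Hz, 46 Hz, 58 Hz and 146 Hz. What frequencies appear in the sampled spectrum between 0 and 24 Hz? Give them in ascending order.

fs/2 = 24 Hz.
6 Hz ≤ fs/2 = 24 Hz, passes unchanged.
180 Hz mod fs = 36 Hz.
36 Hz > fs/2 = 24 Hz, folds to fs − 36 Hz = 12 Hz.
46 Hz > fs/2 = 24 Hz, folds to fs − 46 Hz = 2 Hz.
58 Hz mod fs = 10 Hz.
10 Hz ≤ fs/2 = 24 Hz, appears at 10 Hz.
146 Hz mod fs = 2 Hz.
2 Hz ≤ fs/2 = 24 Hz, appears at 2 Hz.
Distinct values: {2 Hz, 6 Hz, 10 Hz, 12 Hz}.

2 Hz, 6 Hz, 10 Hz, 12 Hz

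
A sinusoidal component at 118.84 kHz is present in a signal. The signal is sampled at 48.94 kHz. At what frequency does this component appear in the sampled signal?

20.96 kHz

118.84 kHz mod fs = 20.96 kHz.
20.96 kHz ≤ fs/2 = 24.47 kHz, appears at 20.96 kHz.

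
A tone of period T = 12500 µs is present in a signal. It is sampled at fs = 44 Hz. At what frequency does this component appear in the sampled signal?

T = 12500 µs → f = 1/T = 80 Hz.
80 Hz mod fs = 36 Hz.
36 Hz > fs/2 = 22 Hz, folds to fs − 36 Hz = 8 Hz.

8 Hz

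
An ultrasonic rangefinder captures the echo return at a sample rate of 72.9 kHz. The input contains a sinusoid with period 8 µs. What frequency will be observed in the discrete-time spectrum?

20.8 kHz

T = 8 µs → f = 1/T = 125 kHz.
125 kHz mod fs = 52.1 kHz.
52.1 kHz > fs/2 = 36.45 kHz, folds to fs − 52.1 kHz = 20.8 kHz.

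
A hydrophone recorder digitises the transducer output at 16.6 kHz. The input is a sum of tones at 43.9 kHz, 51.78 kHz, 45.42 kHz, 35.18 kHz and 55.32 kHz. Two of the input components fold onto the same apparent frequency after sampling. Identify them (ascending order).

fs/2 = 8.3 kHz.
43.9 kHz mod fs = 10.7 kHz.
10.7 kHz > fs/2 = 8.3 kHz, folds to fs − 10.7 kHz = 5.9 kHz.
51.78 kHz mod fs = 1.98 kHz.
1.98 kHz ≤ fs/2 = 8.3 kHz, appears at 1.98 kHz.
45.42 kHz mod fs = 12.22 kHz.
12.22 kHz > fs/2 = 8.3 kHz, folds to fs − 12.22 kHz = 4.38 kHz.
35.18 kHz mod fs = 1.98 kHz.
1.98 kHz ≤ fs/2 = 8.3 kHz, appears at 1.98 kHz.
55.32 kHz mod fs = 5.52 kHz.
5.52 kHz ≤ fs/2 = 8.3 kHz, appears at 5.52 kHz.
35.18 kHz and 51.78 kHz both map to 1.98 kHz.

35.18 kHz, 51.78 kHz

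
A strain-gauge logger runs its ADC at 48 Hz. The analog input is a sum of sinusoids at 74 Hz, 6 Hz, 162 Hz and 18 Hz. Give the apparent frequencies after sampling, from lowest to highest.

6 Hz, 18 Hz, 22 Hz

fs/2 = 24 Hz.
74 Hz mod fs = 26 Hz.
26 Hz > fs/2 = 24 Hz, folds to fs − 26 Hz = 22 Hz.
6 Hz ≤ fs/2 = 24 Hz, passes unchanged.
162 Hz mod fs = 18 Hz.
18 Hz ≤ fs/2 = 24 Hz, appears at 18 Hz.
18 Hz ≤ fs/2 = 24 Hz, passes unchanged.
Distinct values: {6 Hz, 18 Hz, 22 Hz}.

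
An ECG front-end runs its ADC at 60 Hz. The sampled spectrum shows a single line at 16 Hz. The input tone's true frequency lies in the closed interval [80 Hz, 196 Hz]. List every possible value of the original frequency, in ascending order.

104 Hz, 136 Hz, 164 Hz, 196 Hz

Frequencies that alias to 16 Hz are k·fs ± 16 Hz for integer k ≥ 0.
k=0: 16 Hz.
k=1: 44 Hz, 76 Hz.
k=2: 104 Hz, 136 Hz.
k=3: 164 Hz, 196 Hz.
k=4: 224 Hz, 256 Hz.
Within [80 Hz, 196 Hz]: 104 Hz, 136 Hz, 164 Hz, 196 Hz.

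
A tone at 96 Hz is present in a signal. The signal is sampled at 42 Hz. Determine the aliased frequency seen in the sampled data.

96 Hz mod fs = 12 Hz.
12 Hz ≤ fs/2 = 21 Hz, appears at 12 Hz.

12 Hz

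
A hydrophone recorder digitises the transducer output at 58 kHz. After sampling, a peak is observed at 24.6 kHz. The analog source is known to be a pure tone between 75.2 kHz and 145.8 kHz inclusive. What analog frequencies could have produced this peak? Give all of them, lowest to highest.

82.6 kHz, 91.4 kHz, 140.6 kHz

Frequencies that alias to 24.6 kHz are k·fs ± 24.6 kHz for integer k ≥ 0.
k=0: 24.6 kHz.
k=1: 33.4 kHz, 82.6 kHz.
k=2: 91.4 kHz, 140.6 kHz.
k=3: 149.4 kHz, 198.6 kHz.
Within [75.2 kHz, 145.8 kHz]: 82.6 kHz, 91.4 kHz, 140.6 kHz.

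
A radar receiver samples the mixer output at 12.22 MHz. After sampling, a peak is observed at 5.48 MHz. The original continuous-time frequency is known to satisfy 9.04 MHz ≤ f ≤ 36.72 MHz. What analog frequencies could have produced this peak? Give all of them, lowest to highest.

17.7 MHz, 18.96 MHz, 29.92 MHz, 31.18 MHz

Frequencies that alias to 5.48 MHz are k·fs ± 5.48 MHz for integer k ≥ 0.
k=0: 5.48 MHz.
k=1: 6.74 MHz, 17.7 MHz.
k=2: 18.96 MHz, 29.92 MHz.
k=3: 31.18 MHz, 42.14 MHz.
k=4: 43.4 MHz, 54.36 MHz.
Within [9.04 MHz, 36.72 MHz]: 17.7 MHz, 18.96 MHz, 29.92 MHz, 31.18 MHz.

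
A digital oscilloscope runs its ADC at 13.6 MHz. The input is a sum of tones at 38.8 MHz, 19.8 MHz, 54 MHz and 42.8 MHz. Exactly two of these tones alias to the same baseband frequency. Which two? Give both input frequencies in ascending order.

fs/2 = 6.8 MHz.
38.8 MHz mod fs = 11.6 MHz.
11.6 MHz > fs/2 = 6.8 MHz, folds to fs − 11.6 MHz = 2 MHz.
19.8 MHz mod fs = 6.2 MHz.
6.2 MHz ≤ fs/2 = 6.8 MHz, appears at 6.2 MHz.
54 MHz mod fs = 13.2 MHz.
13.2 MHz > fs/2 = 6.8 MHz, folds to fs − 13.2 MHz = 0.4 MHz.
42.8 MHz mod fs = 2 MHz.
2 MHz ≤ fs/2 = 6.8 MHz, appears at 2 MHz.
38.8 MHz and 42.8 MHz both map to 2 MHz.

38.8 MHz, 42.8 MHz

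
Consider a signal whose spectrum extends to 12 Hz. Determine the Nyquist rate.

Nyquist rate = 2 × 12 Hz = 24 Hz.

24 Hz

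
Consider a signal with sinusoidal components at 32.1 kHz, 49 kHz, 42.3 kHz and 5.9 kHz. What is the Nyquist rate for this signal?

Highest-frequency component: 49 kHz.
Nyquist rate = 2 × 49 kHz = 98 kHz.

98 kHz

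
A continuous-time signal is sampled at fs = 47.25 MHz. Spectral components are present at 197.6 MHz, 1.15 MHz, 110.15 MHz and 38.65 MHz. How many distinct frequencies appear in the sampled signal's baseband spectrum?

3

fs/2 = 23.625 MHz.
197.6 MHz mod fs = 8.6 MHz.
8.6 MHz ≤ fs/2 = 23.625 MHz, appears at 8.6 MHz.
1.15 MHz ≤ fs/2 = 23.625 MHz, passes unchanged.
110.15 MHz mod fs = 15.65 MHz.
15.65 MHz ≤ fs/2 = 23.625 MHz, appears at 15.65 MHz.
38.65 MHz > fs/2 = 23.625 MHz, folds to fs − 38.65 MHz = 8.6 MHz.
Distinct values: {1.15 MHz, 8.6 MHz, 15.65 MHz} → 3.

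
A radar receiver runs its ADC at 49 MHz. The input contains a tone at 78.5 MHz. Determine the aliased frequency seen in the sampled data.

78.5 MHz mod fs = 29.5 MHz.
29.5 MHz > fs/2 = 24.5 MHz, folds to fs − 29.5 MHz = 19.5 MHz.

19.5 MHz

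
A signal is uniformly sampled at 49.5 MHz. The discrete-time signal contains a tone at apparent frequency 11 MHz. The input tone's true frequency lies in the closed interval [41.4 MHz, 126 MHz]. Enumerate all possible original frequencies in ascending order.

Frequencies that alias to 11 MHz are k·fs ± 11 MHz for integer k ≥ 0.
k=0: 11 MHz.
k=1: 38.5 MHz, 60.5 MHz.
k=2: 88 MHz, 110 MHz.
k=3: 137.5 MHz, 159.5 MHz.
Within [41.4 MHz, 126 MHz]: 60.5 MHz, 88 MHz, 110 MHz.

60.5 MHz, 88 MHz, 110 MHz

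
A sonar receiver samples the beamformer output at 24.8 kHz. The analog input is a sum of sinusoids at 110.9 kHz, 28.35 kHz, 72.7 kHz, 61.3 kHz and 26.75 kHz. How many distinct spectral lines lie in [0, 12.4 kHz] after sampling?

4

fs/2 = 12.4 kHz.
110.9 kHz mod fs = 11.7 kHz.
11.7 kHz ≤ fs/2 = 12.4 kHz, appears at 11.7 kHz.
28.35 kHz mod fs = 3.55 kHz.
3.55 kHz ≤ fs/2 = 12.4 kHz, appears at 3.55 kHz.
72.7 kHz mod fs = 23.1 kHz.
23.1 kHz > fs/2 = 12.4 kHz, folds to fs − 23.1 kHz = 1.7 kHz.
61.3 kHz mod fs = 11.7 kHz.
11.7 kHz ≤ fs/2 = 12.4 kHz, appears at 11.7 kHz.
26.75 kHz mod fs = 1.95 kHz.
1.95 kHz ≤ fs/2 = 12.4 kHz, appears at 1.95 kHz.
Distinct values: {1.7 kHz, 1.95 kHz, 3.55 kHz, 11.7 kHz} → 4.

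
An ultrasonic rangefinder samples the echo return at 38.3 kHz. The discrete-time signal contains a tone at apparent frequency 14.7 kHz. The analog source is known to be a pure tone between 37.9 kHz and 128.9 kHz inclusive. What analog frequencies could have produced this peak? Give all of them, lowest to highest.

53 kHz, 61.9 kHz, 91.3 kHz, 100.2 kHz

Frequencies that alias to 14.7 kHz are k·fs ± 14.7 kHz for integer k ≥ 0.
k=0: 14.7 kHz.
k=1: 23.6 kHz, 53 kHz.
k=2: 61.9 kHz, 91.3 kHz.
k=3: 100.2 kHz, 129.6 kHz.
k=4: 138.5 kHz, 167.9 kHz.
Within [37.9 kHz, 128.9 kHz]: 53 kHz, 61.9 kHz, 91.3 kHz, 100.2 kHz.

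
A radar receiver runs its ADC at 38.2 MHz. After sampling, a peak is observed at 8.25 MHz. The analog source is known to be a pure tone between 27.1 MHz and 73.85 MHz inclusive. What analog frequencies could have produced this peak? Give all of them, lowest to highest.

29.95 MHz, 46.45 MHz, 68.15 MHz

Frequencies that alias to 8.25 MHz are k·fs ± 8.25 MHz for integer k ≥ 0.
k=0: 8.25 MHz.
k=1: 29.95 MHz, 46.45 MHz.
k=2: 68.15 MHz, 84.65 MHz.
k=3: 106.35 MHz, 122.85 MHz.
Within [27.1 MHz, 73.85 MHz]: 29.95 MHz, 46.45 MHz, 68.15 MHz.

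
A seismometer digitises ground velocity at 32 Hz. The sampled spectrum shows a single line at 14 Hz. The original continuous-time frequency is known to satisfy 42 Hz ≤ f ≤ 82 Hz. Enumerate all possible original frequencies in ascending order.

46 Hz, 50 Hz, 78 Hz, 82 Hz

Frequencies that alias to 14 Hz are k·fs ± 14 Hz for integer k ≥ 0.
k=0: 14 Hz.
k=1: 18 Hz, 46 Hz.
k=2: 50 Hz, 78 Hz.
k=3: 82 Hz, 110 Hz.
k=4: 114 Hz, 142 Hz.
Within [42 Hz, 82 Hz]: 46 Hz, 50 Hz, 78 Hz, 82 Hz.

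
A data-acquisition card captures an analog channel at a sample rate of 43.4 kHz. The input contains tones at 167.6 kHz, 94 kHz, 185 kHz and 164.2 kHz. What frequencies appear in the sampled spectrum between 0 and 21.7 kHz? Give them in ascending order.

fs/2 = 21.7 kHz.
167.6 kHz mod fs = 37.4 kHz.
37.4 kHz > fs/2 = 21.7 kHz, folds to fs − 37.4 kHz = 6 kHz.
94 kHz mod fs = 7.2 kHz.
7.2 kHz ≤ fs/2 = 21.7 kHz, appears at 7.2 kHz.
185 kHz mod fs = 11.4 kHz.
11.4 kHz ≤ fs/2 = 21.7 kHz, appears at 11.4 kHz.
164.2 kHz mod fs = 34 kHz.
34 kHz > fs/2 = 21.7 kHz, folds to fs − 34 kHz = 9.4 kHz.
Distinct values: {6 kHz, 7.2 kHz, 9.4 kHz, 11.4 kHz}.

6 kHz, 7.2 kHz, 9.4 kHz, 11.4 kHz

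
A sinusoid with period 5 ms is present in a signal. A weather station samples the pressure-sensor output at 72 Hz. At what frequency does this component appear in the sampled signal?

T = 5 ms → f = 1/T = 200 Hz.
200 Hz mod fs = 56 Hz.
56 Hz > fs/2 = 36 Hz, folds to fs − 56 Hz = 16 Hz.

16 Hz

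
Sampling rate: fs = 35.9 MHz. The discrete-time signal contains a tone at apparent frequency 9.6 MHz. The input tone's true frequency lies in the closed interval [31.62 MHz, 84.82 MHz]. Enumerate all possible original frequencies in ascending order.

Frequencies that alias to 9.6 MHz are k·fs ± 9.6 MHz for integer k ≥ 0.
k=0: 9.6 MHz.
k=1: 26.3 MHz, 45.5 MHz.
k=2: 62.2 MHz, 81.4 MHz.
k=3: 98.1 MHz, 117.3 MHz.
Within [31.62 MHz, 84.82 MHz]: 45.5 MHz, 62.2 MHz, 81.4 MHz.

45.5 MHz, 62.2 MHz, 81.4 MHz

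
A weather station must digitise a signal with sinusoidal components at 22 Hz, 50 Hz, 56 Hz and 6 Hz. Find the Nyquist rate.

112 Hz

Highest-frequency component: 56 Hz.
Nyquist rate = 2 × 56 Hz = 112 Hz.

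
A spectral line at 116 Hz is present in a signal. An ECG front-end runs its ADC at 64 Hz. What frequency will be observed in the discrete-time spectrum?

116 Hz mod fs = 52 Hz.
52 Hz > fs/2 = 32 Hz, folds to fs − 52 Hz = 12 Hz.

12 Hz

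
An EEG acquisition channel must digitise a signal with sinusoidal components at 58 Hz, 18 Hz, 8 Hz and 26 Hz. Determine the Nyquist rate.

116 Hz

Highest-frequency component: 58 Hz.
Nyquist rate = 2 × 58 Hz = 116 Hz.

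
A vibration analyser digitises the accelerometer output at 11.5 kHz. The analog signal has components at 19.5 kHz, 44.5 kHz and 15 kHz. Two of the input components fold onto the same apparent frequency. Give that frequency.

3.5 kHz

fs/2 = 5.75 kHz.
19.5 kHz mod fs = 8 kHz.
8 kHz > fs/2 = 5.75 kHz, folds to fs − 8 kHz = 3.5 kHz.
44.5 kHz mod fs = 10 kHz.
10 kHz > fs/2 = 5.75 kHz, folds to fs − 10 kHz = 1.5 kHz.
15 kHz mod fs = 3.5 kHz.
3.5 kHz ≤ fs/2 = 5.75 kHz, appears at 3.5 kHz.
15 kHz and 19.5 kHz both map to 3.5 kHz.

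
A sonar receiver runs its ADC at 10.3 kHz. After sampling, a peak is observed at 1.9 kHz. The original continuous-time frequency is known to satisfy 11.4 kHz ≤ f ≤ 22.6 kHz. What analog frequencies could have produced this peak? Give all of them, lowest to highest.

Frequencies that alias to 1.9 kHz are k·fs ± 1.9 kHz for integer k ≥ 0.
k=0: 1.9 kHz.
k=1: 8.4 kHz, 12.2 kHz.
k=2: 18.7 kHz, 22.5 kHz.
k=3: 29 kHz, 32.8 kHz.
Within [11.4 kHz, 22.6 kHz]: 12.2 kHz, 18.7 kHz, 22.5 kHz.

12.2 kHz, 18.7 kHz, 22.5 kHz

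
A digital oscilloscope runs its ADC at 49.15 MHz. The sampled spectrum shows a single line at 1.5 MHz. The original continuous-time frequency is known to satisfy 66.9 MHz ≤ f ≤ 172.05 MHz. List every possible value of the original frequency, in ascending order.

96.8 MHz, 99.8 MHz, 145.95 MHz, 148.95 MHz

Frequencies that alias to 1.5 MHz are k·fs ± 1.5 MHz for integer k ≥ 0.
k=0: 1.5 MHz.
k=1: 47.65 MHz, 50.65 MHz.
k=2: 96.8 MHz, 99.8 MHz.
k=3: 145.95 MHz, 148.95 MHz.
k=4: 195.1 MHz, 198.1 MHz.
Within [66.9 MHz, 172.05 MHz]: 96.8 MHz, 99.8 MHz, 145.95 MHz, 148.95 MHz.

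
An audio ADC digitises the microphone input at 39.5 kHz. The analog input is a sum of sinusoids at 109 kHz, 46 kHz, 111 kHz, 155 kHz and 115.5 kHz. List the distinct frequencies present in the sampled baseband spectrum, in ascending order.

fs/2 = 19.75 kHz.
109 kHz mod fs = 30 kHz.
30 kHz > fs/2 = 19.75 kHz, folds to fs − 30 kHz = 9.5 kHz.
46 kHz mod fs = 6.5 kHz.
6.5 kHz ≤ fs/2 = 19.75 kHz, appears at 6.5 kHz.
111 kHz mod fs = 32 kHz.
32 kHz > fs/2 = 19.75 kHz, folds to fs − 32 kHz = 7.5 kHz.
155 kHz mod fs = 36.5 kHz.
36.5 kHz > fs/2 = 19.75 kHz, folds to fs − 36.5 kHz = 3 kHz.
115.5 kHz mod fs = 36.5 kHz.
36.5 kHz > fs/2 = 19.75 kHz, folds to fs − 36.5 kHz = 3 kHz.
Distinct values: {3 kHz, 6.5 kHz, 7.5 kHz, 9.5 kHz}.

3 kHz, 6.5 kHz, 7.5 kHz, 9.5 kHz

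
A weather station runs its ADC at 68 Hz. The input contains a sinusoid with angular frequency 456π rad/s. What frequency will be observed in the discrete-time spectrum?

24 Hz

ω = 456π rad/s → f = ω/(2π) = 228 Hz.
228 Hz mod fs = 24 Hz.
24 Hz ≤ fs/2 = 34 Hz, appears at 24 Hz.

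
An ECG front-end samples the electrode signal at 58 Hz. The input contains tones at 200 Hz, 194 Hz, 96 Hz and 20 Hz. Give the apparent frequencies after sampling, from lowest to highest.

20 Hz, 26 Hz

fs/2 = 29 Hz.
200 Hz mod fs = 26 Hz.
26 Hz ≤ fs/2 = 29 Hz, appears at 26 Hz.
194 Hz mod fs = 20 Hz.
20 Hz ≤ fs/2 = 29 Hz, appears at 20 Hz.
96 Hz mod fs = 38 Hz.
38 Hz > fs/2 = 29 Hz, folds to fs − 38 Hz = 20 Hz.
20 Hz ≤ fs/2 = 29 Hz, passes unchanged.
Distinct values: {20 Hz, 26 Hz}.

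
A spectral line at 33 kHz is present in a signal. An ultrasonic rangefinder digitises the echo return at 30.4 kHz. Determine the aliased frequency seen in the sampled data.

2.6 kHz

33 kHz mod fs = 2.6 kHz.
2.6 kHz ≤ fs/2 = 15.2 kHz, appears at 2.6 kHz.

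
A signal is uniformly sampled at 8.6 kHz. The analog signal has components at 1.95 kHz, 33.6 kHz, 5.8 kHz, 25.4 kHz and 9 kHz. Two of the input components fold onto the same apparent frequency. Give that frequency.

fs/2 = 4.3 kHz.
1.95 kHz ≤ fs/2 = 4.3 kHz, passes unchanged.
33.6 kHz mod fs = 7.8 kHz.
7.8 kHz > fs/2 = 4.3 kHz, folds to fs − 7.8 kHz = 0.8 kHz.
5.8 kHz > fs/2 = 4.3 kHz, folds to fs − 5.8 kHz = 2.8 kHz.
25.4 kHz mod fs = 8.2 kHz.
8.2 kHz > fs/2 = 4.3 kHz, folds to fs − 8.2 kHz = 0.4 kHz.
9 kHz mod fs = 0.4 kHz.
0.4 kHz ≤ fs/2 = 4.3 kHz, appears at 0.4 kHz.
9 kHz and 25.4 kHz both map to 0.4 kHz.

0.4 kHz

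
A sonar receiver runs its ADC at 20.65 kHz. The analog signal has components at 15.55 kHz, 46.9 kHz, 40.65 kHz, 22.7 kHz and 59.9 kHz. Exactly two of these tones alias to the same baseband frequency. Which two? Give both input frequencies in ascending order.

fs/2 = 10.325 kHz.
15.55 kHz > fs/2 = 10.325 kHz, folds to fs − 15.55 kHz = 5.1 kHz.
46.9 kHz mod fs = 5.6 kHz.
5.6 kHz ≤ fs/2 = 10.325 kHz, appears at 5.6 kHz.
40.65 kHz mod fs = 20 kHz.
20 kHz > fs/2 = 10.325 kHz, folds to fs − 20 kHz = 0.65 kHz.
22.7 kHz mod fs = 2.05 kHz.
2.05 kHz ≤ fs/2 = 10.325 kHz, appears at 2.05 kHz.
59.9 kHz mod fs = 18.6 kHz.
18.6 kHz > fs/2 = 10.325 kHz, folds to fs − 18.6 kHz = 2.05 kHz.
22.7 kHz and 59.9 kHz both map to 2.05 kHz.

22.7 kHz, 59.9 kHz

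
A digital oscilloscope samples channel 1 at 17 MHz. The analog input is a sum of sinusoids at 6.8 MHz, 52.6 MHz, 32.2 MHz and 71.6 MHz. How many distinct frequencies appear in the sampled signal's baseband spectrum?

4

fs/2 = 8.5 MHz.
6.8 MHz ≤ fs/2 = 8.5 MHz, passes unchanged.
52.6 MHz mod fs = 1.6 MHz.
1.6 MHz ≤ fs/2 = 8.5 MHz, appears at 1.6 MHz.
32.2 MHz mod fs = 15.2 MHz.
15.2 MHz > fs/2 = 8.5 MHz, folds to fs − 15.2 MHz = 1.8 MHz.
71.6 MHz mod fs = 3.6 MHz.
3.6 MHz ≤ fs/2 = 8.5 MHz, appears at 3.6 MHz.
Distinct values: {1.6 MHz, 1.8 MHz, 3.6 MHz, 6.8 MHz} → 4.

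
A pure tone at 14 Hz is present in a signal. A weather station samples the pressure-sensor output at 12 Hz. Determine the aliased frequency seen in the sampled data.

14 Hz mod fs = 2 Hz.
2 Hz ≤ fs/2 = 6 Hz, appears at 2 Hz.

2 Hz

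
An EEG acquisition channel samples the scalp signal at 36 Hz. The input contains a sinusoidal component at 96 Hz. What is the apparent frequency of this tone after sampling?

12 Hz

96 Hz mod fs = 24 Hz.
24 Hz > fs/2 = 18 Hz, folds to fs − 24 Hz = 12 Hz.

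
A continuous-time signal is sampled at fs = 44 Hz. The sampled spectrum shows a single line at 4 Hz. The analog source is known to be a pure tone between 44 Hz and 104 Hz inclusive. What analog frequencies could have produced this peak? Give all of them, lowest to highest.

48 Hz, 84 Hz, 92 Hz

Frequencies that alias to 4 Hz are k·fs ± 4 Hz for integer k ≥ 0.
k=0: 4 Hz.
k=1: 40 Hz, 48 Hz.
k=2: 84 Hz, 92 Hz.
k=3: 128 Hz, 136 Hz.
Within [44 Hz, 104 Hz]: 48 Hz, 84 Hz, 92 Hz.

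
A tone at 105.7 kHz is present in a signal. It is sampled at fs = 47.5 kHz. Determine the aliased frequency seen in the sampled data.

10.7 kHz

105.7 kHz mod fs = 10.7 kHz.
10.7 kHz ≤ fs/2 = 23.75 kHz, appears at 10.7 kHz.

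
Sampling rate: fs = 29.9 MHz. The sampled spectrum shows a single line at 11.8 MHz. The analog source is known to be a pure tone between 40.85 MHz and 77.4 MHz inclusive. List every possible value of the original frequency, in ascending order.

41.7 MHz, 48 MHz, 71.6 MHz

Frequencies that alias to 11.8 MHz are k·fs ± 11.8 MHz for integer k ≥ 0.
k=0: 11.8 MHz.
k=1: 18.1 MHz, 41.7 MHz.
k=2: 48 MHz, 71.6 MHz.
k=3: 77.9 MHz, 101.5 MHz.
Within [40.85 MHz, 77.4 MHz]: 41.7 MHz, 48 MHz, 71.6 MHz.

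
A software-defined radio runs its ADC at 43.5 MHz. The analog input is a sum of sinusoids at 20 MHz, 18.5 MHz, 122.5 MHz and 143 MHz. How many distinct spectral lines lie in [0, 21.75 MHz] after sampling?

4

fs/2 = 21.75 MHz.
20 MHz ≤ fs/2 = 21.75 MHz, passes unchanged.
18.5 MHz ≤ fs/2 = 21.75 MHz, passes unchanged.
122.5 MHz mod fs = 35.5 MHz.
35.5 MHz > fs/2 = 21.75 MHz, folds to fs − 35.5 MHz = 8 MHz.
143 MHz mod fs = 12.5 MHz.
12.5 MHz ≤ fs/2 = 21.75 MHz, appears at 12.5 MHz.
Distinct values: {8 MHz, 12.5 MHz, 18.5 MHz, 20 MHz} → 4.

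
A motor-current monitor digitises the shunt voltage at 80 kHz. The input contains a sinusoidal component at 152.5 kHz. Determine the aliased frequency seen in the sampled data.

152.5 kHz mod fs = 72.5 kHz.
72.5 kHz > fs/2 = 40 kHz, folds to fs − 72.5 kHz = 7.5 kHz.

7.5 kHz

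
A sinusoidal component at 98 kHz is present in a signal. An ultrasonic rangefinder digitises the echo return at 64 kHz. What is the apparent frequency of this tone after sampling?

98 kHz mod fs = 34 kHz.
34 kHz > fs/2 = 32 kHz, folds to fs − 34 kHz = 30 kHz.

30 kHz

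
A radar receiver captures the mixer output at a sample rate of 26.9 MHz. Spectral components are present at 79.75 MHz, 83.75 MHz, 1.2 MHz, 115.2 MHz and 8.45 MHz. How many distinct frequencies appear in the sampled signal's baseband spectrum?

fs/2 = 13.45 MHz.
79.75 MHz mod fs = 25.95 MHz.
25.95 MHz > fs/2 = 13.45 MHz, folds to fs − 25.95 MHz = 0.95 MHz.
83.75 MHz mod fs = 3.05 MHz.
3.05 MHz ≤ fs/2 = 13.45 MHz, appears at 3.05 MHz.
1.2 MHz ≤ fs/2 = 13.45 MHz, passes unchanged.
115.2 MHz mod fs = 7.6 MHz.
7.6 MHz ≤ fs/2 = 13.45 MHz, appears at 7.6 MHz.
8.45 MHz ≤ fs/2 = 13.45 MHz, passes unchanged.
Distinct values: {0.95 MHz, 1.2 MHz, 3.05 MHz, 7.6 MHz, 8.45 MHz} → 5.

5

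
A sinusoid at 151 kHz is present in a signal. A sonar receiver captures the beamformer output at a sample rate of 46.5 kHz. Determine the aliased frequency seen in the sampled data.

11.5 kHz

151 kHz mod fs = 11.5 kHz.
11.5 kHz ≤ fs/2 = 23.25 kHz, appears at 11.5 kHz.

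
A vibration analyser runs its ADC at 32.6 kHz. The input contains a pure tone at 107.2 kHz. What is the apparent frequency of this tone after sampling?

107.2 kHz mod fs = 9.4 kHz.
9.4 kHz ≤ fs/2 = 16.3 kHz, appears at 9.4 kHz.

9.4 kHz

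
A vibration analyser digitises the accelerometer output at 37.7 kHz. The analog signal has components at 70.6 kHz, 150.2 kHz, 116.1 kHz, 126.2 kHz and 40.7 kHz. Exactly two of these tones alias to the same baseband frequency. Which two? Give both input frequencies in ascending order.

40.7 kHz, 116.1 kHz

fs/2 = 18.85 kHz.
70.6 kHz mod fs = 32.9 kHz.
32.9 kHz > fs/2 = 18.85 kHz, folds to fs − 32.9 kHz = 4.8 kHz.
150.2 kHz mod fs = 37.1 kHz.
37.1 kHz > fs/2 = 18.85 kHz, folds to fs − 37.1 kHz = 0.6 kHz.
116.1 kHz mod fs = 3 kHz.
3 kHz ≤ fs/2 = 18.85 kHz, appears at 3 kHz.
126.2 kHz mod fs = 13.1 kHz.
13.1 kHz ≤ fs/2 = 18.85 kHz, appears at 13.1 kHz.
40.7 kHz mod fs = 3 kHz.
3 kHz ≤ fs/2 = 18.85 kHz, appears at 3 kHz.
40.7 kHz and 116.1 kHz both map to 3 kHz.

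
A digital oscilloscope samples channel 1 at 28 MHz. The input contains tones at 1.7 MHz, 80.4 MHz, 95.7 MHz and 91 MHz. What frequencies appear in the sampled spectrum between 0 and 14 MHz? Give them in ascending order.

fs/2 = 14 MHz.
1.7 MHz ≤ fs/2 = 14 MHz, passes unchanged.
80.4 MHz mod fs = 24.4 MHz.
24.4 MHz > fs/2 = 14 MHz, folds to fs − 24.4 MHz = 3.6 MHz.
95.7 MHz mod fs = 11.7 MHz.
11.7 MHz ≤ fs/2 = 14 MHz, appears at 11.7 MHz.
91 MHz mod fs = 7 MHz.
7 MHz ≤ fs/2 = 14 MHz, appears at 7 MHz.
Distinct values: {1.7 MHz, 3.6 MHz, 7 MHz, 11.7 MHz}.

1.7 MHz, 3.6 MHz, 7 MHz, 11.7 MHz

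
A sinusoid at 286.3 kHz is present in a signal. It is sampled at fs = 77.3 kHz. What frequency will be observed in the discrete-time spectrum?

22.9 kHz

286.3 kHz mod fs = 54.4 kHz.
54.4 kHz > fs/2 = 38.65 kHz, folds to fs − 54.4 kHz = 22.9 kHz.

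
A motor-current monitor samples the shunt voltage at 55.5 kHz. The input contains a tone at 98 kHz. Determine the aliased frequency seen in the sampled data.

98 kHz mod fs = 42.5 kHz.
42.5 kHz > fs/2 = 27.75 kHz, folds to fs − 42.5 kHz = 13 kHz.

13 kHz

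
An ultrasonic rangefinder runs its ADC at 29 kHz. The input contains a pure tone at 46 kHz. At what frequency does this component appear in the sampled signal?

46 kHz mod fs = 17 kHz.
17 kHz > fs/2 = 14.5 kHz, folds to fs − 17 kHz = 12 kHz.

12 kHz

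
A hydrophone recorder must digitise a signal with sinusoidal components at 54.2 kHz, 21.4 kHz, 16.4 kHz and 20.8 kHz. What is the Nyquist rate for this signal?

Highest-frequency component: 54.2 kHz.
Nyquist rate = 2 × 54.2 kHz = 108.4 kHz.

108.4 kHz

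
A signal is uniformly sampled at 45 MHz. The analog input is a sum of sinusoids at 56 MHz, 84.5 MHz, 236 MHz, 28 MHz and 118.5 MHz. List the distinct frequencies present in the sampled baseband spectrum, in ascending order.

5.5 MHz, 11 MHz, 16.5 MHz, 17 MHz

fs/2 = 22.5 MHz.
56 MHz mod fs = 11 MHz.
11 MHz ≤ fs/2 = 22.5 MHz, appears at 11 MHz.
84.5 MHz mod fs = 39.5 MHz.
39.5 MHz > fs/2 = 22.5 MHz, folds to fs − 39.5 MHz = 5.5 MHz.
236 MHz mod fs = 11 MHz.
11 MHz ≤ fs/2 = 22.5 MHz, appears at 11 MHz.
28 MHz > fs/2 = 22.5 MHz, folds to fs − 28 MHz = 17 MHz.
118.5 MHz mod fs = 28.5 MHz.
28.5 MHz > fs/2 = 22.5 MHz, folds to fs − 28.5 MHz = 16.5 MHz.
Distinct values: {5.5 MHz, 11 MHz, 16.5 MHz, 17 MHz}.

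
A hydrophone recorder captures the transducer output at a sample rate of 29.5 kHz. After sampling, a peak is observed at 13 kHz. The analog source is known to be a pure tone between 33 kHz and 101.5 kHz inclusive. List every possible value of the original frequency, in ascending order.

Frequencies that alias to 13 kHz are k·fs ± 13 kHz for integer k ≥ 0.
k=0: 13 kHz.
k=1: 16.5 kHz, 42.5 kHz.
k=2: 46 kHz, 72 kHz.
k=3: 75.5 kHz, 101.5 kHz.
k=4: 105 kHz, 131 kHz.
Within [33 kHz, 101.5 kHz]: 42.5 kHz, 46 kHz, 72 kHz, 75.5 kHz, 101.5 kHz.

42.5 kHz, 46 kHz, 72 kHz, 75.5 kHz, 101.5 kHz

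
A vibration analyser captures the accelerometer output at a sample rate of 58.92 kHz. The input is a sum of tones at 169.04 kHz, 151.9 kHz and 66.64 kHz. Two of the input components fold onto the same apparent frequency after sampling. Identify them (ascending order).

66.64 kHz, 169.04 kHz

fs/2 = 29.46 kHz.
169.04 kHz mod fs = 51.2 kHz.
51.2 kHz > fs/2 = 29.46 kHz, folds to fs − 51.2 kHz = 7.72 kHz.
151.9 kHz mod fs = 34.06 kHz.
34.06 kHz > fs/2 = 29.46 kHz, folds to fs − 34.06 kHz = 24.86 kHz.
66.64 kHz mod fs = 7.72 kHz.
7.72 kHz ≤ fs/2 = 29.46 kHz, appears at 7.72 kHz.
66.64 kHz and 169.04 kHz both map to 7.72 kHz.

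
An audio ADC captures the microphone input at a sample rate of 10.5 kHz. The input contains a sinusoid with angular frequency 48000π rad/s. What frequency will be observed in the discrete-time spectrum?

3 kHz

ω = 48000π rad/s → f = ω/(2π) = 24000 Hz = 24 kHz.
24 kHz mod fs = 3 kHz.
3 kHz ≤ fs/2 = 5.25 kHz, appears at 3 kHz.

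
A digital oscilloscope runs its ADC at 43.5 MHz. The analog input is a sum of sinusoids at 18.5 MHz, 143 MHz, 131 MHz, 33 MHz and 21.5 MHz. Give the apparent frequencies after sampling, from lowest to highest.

0.5 MHz, 10.5 MHz, 12.5 MHz, 18.5 MHz, 21.5 MHz

fs/2 = 21.75 MHz.
18.5 MHz ≤ fs/2 = 21.75 MHz, passes unchanged.
143 MHz mod fs = 12.5 MHz.
12.5 MHz ≤ fs/2 = 21.75 MHz, appears at 12.5 MHz.
131 MHz mod fs = 0.5 MHz.
0.5 MHz ≤ fs/2 = 21.75 MHz, appears at 0.5 MHz.
33 MHz > fs/2 = 21.75 MHz, folds to fs − 33 MHz = 10.5 MHz.
21.5 MHz ≤ fs/2 = 21.75 MHz, passes unchanged.
Distinct values: {0.5 MHz, 10.5 MHz, 12.5 MHz, 18.5 MHz, 21.5 MHz}.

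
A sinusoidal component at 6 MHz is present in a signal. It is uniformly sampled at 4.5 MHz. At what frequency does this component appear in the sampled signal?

1.5 MHz

6 MHz mod fs = 1.5 MHz.
1.5 MHz ≤ fs/2 = 2.25 MHz, appears at 1.5 MHz.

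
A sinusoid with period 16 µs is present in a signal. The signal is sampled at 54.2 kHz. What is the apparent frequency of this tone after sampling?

T = 16 µs → f = 1/T = 62.5 kHz.
62.5 kHz mod fs = 8.3 kHz.
8.3 kHz ≤ fs/2 = 27.1 kHz, appears at 8.3 kHz.

8.3 kHz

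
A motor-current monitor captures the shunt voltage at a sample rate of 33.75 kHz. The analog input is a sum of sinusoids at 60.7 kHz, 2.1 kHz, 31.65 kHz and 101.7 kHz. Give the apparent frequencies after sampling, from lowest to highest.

fs/2 = 16.875 kHz.
60.7 kHz mod fs = 26.95 kHz.
26.95 kHz > fs/2 = 16.875 kHz, folds to fs − 26.95 kHz = 6.8 kHz.
2.1 kHz ≤ fs/2 = 16.875 kHz, passes unchanged.
31.65 kHz > fs/2 = 16.875 kHz, folds to fs − 31.65 kHz = 2.1 kHz.
101.7 kHz mod fs = 0.45 kHz.
0.45 kHz ≤ fs/2 = 16.875 kHz, appears at 0.45 kHz.
Distinct values: {0.45 kHz, 2.1 kHz, 6.8 kHz}.

0.45 kHz, 2.1 kHz, 6.8 kHz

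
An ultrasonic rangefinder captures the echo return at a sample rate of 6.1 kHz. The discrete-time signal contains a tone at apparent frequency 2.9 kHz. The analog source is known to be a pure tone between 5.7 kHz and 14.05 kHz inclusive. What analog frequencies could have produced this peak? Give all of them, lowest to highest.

9 kHz, 9.3 kHz

Frequencies that alias to 2.9 kHz are k·fs ± 2.9 kHz for integer k ≥ 0.
k=0: 2.9 kHz.
k=1: 3.2 kHz, 9 kHz.
k=2: 9.3 kHz, 15.1 kHz.
k=3: 15.4 kHz, 21.2 kHz.
Within [5.7 kHz, 14.05 kHz]: 9 kHz, 9.3 kHz.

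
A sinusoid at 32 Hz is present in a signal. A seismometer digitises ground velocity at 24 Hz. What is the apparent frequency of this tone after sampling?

8 Hz

32 Hz mod fs = 8 Hz.
8 Hz ≤ fs/2 = 12 Hz, appears at 8 Hz.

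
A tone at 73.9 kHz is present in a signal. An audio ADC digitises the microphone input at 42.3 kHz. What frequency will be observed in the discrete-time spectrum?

73.9 kHz mod fs = 31.6 kHz.
31.6 kHz > fs/2 = 21.15 kHz, folds to fs − 31.6 kHz = 10.7 kHz.

10.7 kHz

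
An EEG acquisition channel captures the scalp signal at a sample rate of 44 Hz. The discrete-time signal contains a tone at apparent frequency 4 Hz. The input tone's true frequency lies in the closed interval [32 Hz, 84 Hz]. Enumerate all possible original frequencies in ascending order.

40 Hz, 48 Hz, 84 Hz

Frequencies that alias to 4 Hz are k·fs ± 4 Hz for integer k ≥ 0.
k=0: 4 Hz.
k=1: 40 Hz, 48 Hz.
k=2: 84 Hz, 92 Hz.
k=3: 128 Hz, 136 Hz.
Within [32 Hz, 84 Hz]: 40 Hz, 48 Hz, 84 Hz.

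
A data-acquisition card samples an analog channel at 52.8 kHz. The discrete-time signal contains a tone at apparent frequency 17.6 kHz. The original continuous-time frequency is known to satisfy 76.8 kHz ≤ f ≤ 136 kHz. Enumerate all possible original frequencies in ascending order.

Frequencies that alias to 17.6 kHz are k·fs ± 17.6 kHz for integer k ≥ 0.
k=0: 17.6 kHz.
k=1: 35.2 kHz, 70.4 kHz.
k=2: 88 kHz, 123.2 kHz.
k=3: 140.8 kHz, 176 kHz.
Within [76.8 kHz, 136 kHz]: 88 kHz, 123.2 kHz.

88 kHz, 123.2 kHz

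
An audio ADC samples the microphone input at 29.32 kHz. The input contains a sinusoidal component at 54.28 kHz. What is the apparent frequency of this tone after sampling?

4.36 kHz

54.28 kHz mod fs = 24.96 kHz.
24.96 kHz > fs/2 = 14.66 kHz, folds to fs − 24.96 kHz = 4.36 kHz.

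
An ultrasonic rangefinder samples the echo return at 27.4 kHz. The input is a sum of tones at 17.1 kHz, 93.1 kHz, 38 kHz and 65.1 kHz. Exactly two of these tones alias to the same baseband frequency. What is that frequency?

10.3 kHz

fs/2 = 13.7 kHz.
17.1 kHz > fs/2 = 13.7 kHz, folds to fs − 17.1 kHz = 10.3 kHz.
93.1 kHz mod fs = 10.9 kHz.
10.9 kHz ≤ fs/2 = 13.7 kHz, appears at 10.9 kHz.
38 kHz mod fs = 10.6 kHz.
10.6 kHz ≤ fs/2 = 13.7 kHz, appears at 10.6 kHz.
65.1 kHz mod fs = 10.3 kHz.
10.3 kHz ≤ fs/2 = 13.7 kHz, appears at 10.3 kHz.
17.1 kHz and 65.1 kHz both map to 10.3 kHz.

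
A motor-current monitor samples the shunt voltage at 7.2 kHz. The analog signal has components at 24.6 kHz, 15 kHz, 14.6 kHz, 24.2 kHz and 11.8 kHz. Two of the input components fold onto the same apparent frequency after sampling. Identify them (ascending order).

fs/2 = 3.6 kHz.
24.6 kHz mod fs = 3 kHz.
3 kHz ≤ fs/2 = 3.6 kHz, appears at 3 kHz.
15 kHz mod fs = 0.6 kHz.
0.6 kHz ≤ fs/2 = 3.6 kHz, appears at 0.6 kHz.
14.6 kHz mod fs = 0.2 kHz.
0.2 kHz ≤ fs/2 = 3.6 kHz, appears at 0.2 kHz.
24.2 kHz mod fs = 2.6 kHz.
2.6 kHz ≤ fs/2 = 3.6 kHz, appears at 2.6 kHz.
11.8 kHz mod fs = 4.6 kHz.
4.6 kHz > fs/2 = 3.6 kHz, folds to fs − 4.6 kHz = 2.6 kHz.
11.8 kHz and 24.2 kHz both map to 2.6 kHz.

11.8 kHz, 24.2 kHz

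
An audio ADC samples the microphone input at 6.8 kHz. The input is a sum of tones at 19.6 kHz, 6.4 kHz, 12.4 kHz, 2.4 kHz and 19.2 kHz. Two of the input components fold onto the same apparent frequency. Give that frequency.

fs/2 = 3.4 kHz.
19.6 kHz mod fs = 6 kHz.
6 kHz > fs/2 = 3.4 kHz, folds to fs − 6 kHz = 0.8 kHz.
6.4 kHz > fs/2 = 3.4 kHz, folds to fs − 6.4 kHz = 0.4 kHz.
12.4 kHz mod fs = 5.6 kHz.
5.6 kHz > fs/2 = 3.4 kHz, folds to fs − 5.6 kHz = 1.2 kHz.
2.4 kHz ≤ fs/2 = 3.4 kHz, passes unchanged.
19.2 kHz mod fs = 5.6 kHz.
5.6 kHz > fs/2 = 3.4 kHz, folds to fs − 5.6 kHz = 1.2 kHz.
12.4 kHz and 19.2 kHz both map to 1.2 kHz.

1.2 kHz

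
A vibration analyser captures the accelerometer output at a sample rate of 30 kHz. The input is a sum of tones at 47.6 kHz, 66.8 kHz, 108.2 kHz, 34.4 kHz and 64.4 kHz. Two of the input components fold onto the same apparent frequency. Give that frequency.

fs/2 = 15 kHz.
47.6 kHz mod fs = 17.6 kHz.
17.6 kHz > fs/2 = 15 kHz, folds to fs − 17.6 kHz = 12.4 kHz.
66.8 kHz mod fs = 6.8 kHz.
6.8 kHz ≤ fs/2 = 15 kHz, appears at 6.8 kHz.
108.2 kHz mod fs = 18.2 kHz.
18.2 kHz > fs/2 = 15 kHz, folds to fs − 18.2 kHz = 11.8 kHz.
34.4 kHz mod fs = 4.4 kHz.
4.4 kHz ≤ fs/2 = 15 kHz, appears at 4.4 kHz.
64.4 kHz mod fs = 4.4 kHz.
4.4 kHz ≤ fs/2 = 15 kHz, appears at 4.4 kHz.
34.4 kHz and 64.4 kHz both map to 4.4 kHz.

4.4 kHz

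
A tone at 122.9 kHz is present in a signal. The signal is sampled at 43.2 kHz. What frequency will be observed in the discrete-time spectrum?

122.9 kHz mod fs = 36.5 kHz.
36.5 kHz > fs/2 = 21.6 kHz, folds to fs − 36.5 kHz = 6.7 kHz.

6.7 kHz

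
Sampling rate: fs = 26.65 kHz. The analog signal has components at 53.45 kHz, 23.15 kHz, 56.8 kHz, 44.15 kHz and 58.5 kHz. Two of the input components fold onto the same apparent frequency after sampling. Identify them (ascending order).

fs/2 = 13.325 kHz.
53.45 kHz mod fs = 0.15 kHz.
0.15 kHz ≤ fs/2 = 13.325 kHz, appears at 0.15 kHz.
23.15 kHz > fs/2 = 13.325 kHz, folds to fs − 23.15 kHz = 3.5 kHz.
56.8 kHz mod fs = 3.5 kHz.
3.5 kHz ≤ fs/2 = 13.325 kHz, appears at 3.5 kHz.
44.15 kHz mod fs = 17.5 kHz.
17.5 kHz > fs/2 = 13.325 kHz, folds to fs − 17.5 kHz = 9.15 kHz.
58.5 kHz mod fs = 5.2 kHz.
5.2 kHz ≤ fs/2 = 13.325 kHz, appears at 5.2 kHz.
23.15 kHz and 56.8 kHz both map to 3.5 kHz.

23.15 kHz, 56.8 kHz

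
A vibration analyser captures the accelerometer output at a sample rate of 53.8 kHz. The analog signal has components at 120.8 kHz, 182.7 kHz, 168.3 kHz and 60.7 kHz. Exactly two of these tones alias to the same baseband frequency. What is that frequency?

fs/2 = 26.9 kHz.
120.8 kHz mod fs = 13.2 kHz.
13.2 kHz ≤ fs/2 = 26.9 kHz, appears at 13.2 kHz.
182.7 kHz mod fs = 21.3 kHz.
21.3 kHz ≤ fs/2 = 26.9 kHz, appears at 21.3 kHz.
168.3 kHz mod fs = 6.9 kHz.
6.9 kHz ≤ fs/2 = 26.9 kHz, appears at 6.9 kHz.
60.7 kHz mod fs = 6.9 kHz.
6.9 kHz ≤ fs/2 = 26.9 kHz, appears at 6.9 kHz.
60.7 kHz and 168.3 kHz both map to 6.9 kHz.

6.9 kHz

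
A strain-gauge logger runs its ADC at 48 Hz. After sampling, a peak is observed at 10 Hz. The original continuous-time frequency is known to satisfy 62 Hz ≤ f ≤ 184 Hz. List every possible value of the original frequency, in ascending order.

86 Hz, 106 Hz, 134 Hz, 154 Hz, 182 Hz

Frequencies that alias to 10 Hz are k·fs ± 10 Hz for integer k ≥ 0.
k=0: 10 Hz.
k=1: 38 Hz, 58 Hz.
k=2: 86 Hz, 106 Hz.
k=3: 134 Hz, 154 Hz.
k=4: 182 Hz, 202 Hz.
k=5: 230 Hz, 250 Hz.
Within [62 Hz, 184 Hz]: 86 Hz, 106 Hz, 134 Hz, 154 Hz, 182 Hz.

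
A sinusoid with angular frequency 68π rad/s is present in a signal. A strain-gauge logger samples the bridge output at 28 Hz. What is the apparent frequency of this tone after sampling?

ω = 68π rad/s → f = ω/(2π) = 34 Hz.
34 Hz mod fs = 6 Hz.
6 Hz ≤ fs/2 = 14 Hz, appears at 6 Hz.

6 Hz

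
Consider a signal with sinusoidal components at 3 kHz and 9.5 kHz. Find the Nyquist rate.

19 kHz

Highest-frequency component: 9.5 kHz.
Nyquist rate = 2 × 9.5 kHz = 19 kHz.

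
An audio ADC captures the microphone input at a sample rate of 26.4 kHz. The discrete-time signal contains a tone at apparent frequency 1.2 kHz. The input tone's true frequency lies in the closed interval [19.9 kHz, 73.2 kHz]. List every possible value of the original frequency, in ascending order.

25.2 kHz, 27.6 kHz, 51.6 kHz, 54 kHz

Frequencies that alias to 1.2 kHz are k·fs ± 1.2 kHz for integer k ≥ 0.
k=0: 1.2 kHz.
k=1: 25.2 kHz, 27.6 kHz.
k=2: 51.6 kHz, 54 kHz.
k=3: 78 kHz, 80.4 kHz.
Within [19.9 kHz, 73.2 kHz]: 25.2 kHz, 27.6 kHz, 51.6 kHz, 54 kHz.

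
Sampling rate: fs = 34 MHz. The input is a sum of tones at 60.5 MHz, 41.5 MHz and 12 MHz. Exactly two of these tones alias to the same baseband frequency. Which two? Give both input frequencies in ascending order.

41.5 MHz, 60.5 MHz

fs/2 = 17 MHz.
60.5 MHz mod fs = 26.5 MHz.
26.5 MHz > fs/2 = 17 MHz, folds to fs − 26.5 MHz = 7.5 MHz.
41.5 MHz mod fs = 7.5 MHz.
7.5 MHz ≤ fs/2 = 17 MHz, appears at 7.5 MHz.
12 MHz ≤ fs/2 = 17 MHz, passes unchanged.
41.5 MHz and 60.5 MHz both map to 7.5 MHz.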